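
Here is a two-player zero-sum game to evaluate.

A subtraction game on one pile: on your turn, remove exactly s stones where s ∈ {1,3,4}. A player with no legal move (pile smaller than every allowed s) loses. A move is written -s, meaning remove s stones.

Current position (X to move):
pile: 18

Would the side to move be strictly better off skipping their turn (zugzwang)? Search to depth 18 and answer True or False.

[18] X move#1: -1:-1/17, -3:-1/15, -4:+1/14*
[14] O move#2: -1:-1/13*, -3:-1/11, -4:-1/10
[13] X move#3: -1:-1/12, -3:-1/10, -4:+1/9*
[9] O move#4: -1:-1/8*, -3:-1/6, -4:-1/5
[8] X move#5: -1:+1/7*, -3:-1/5, -4:-1/4
[7] O move#6: -1:-1/6*, -3:-1/4, -4:-1/3
[6] X move#7: -1:-1/5, -3:-1/3, -4:+1/2*
[2] O move#8: -1:-1/1*
[1] X move#9: -1:+1/0*
[0] end (terminal -1, O#10); searched 18 to 18
if X skipped the turn, O would face:
~ [18] O move#1: -1:-1/17, -3:-1/15, -4:+1/14*
~ [14] X move#2: -1:-1/13*, -3:-1/11, -4:-1/10
~ [13] O move#3: -1:-1/12, -3:-1/10, -4:+1/9*
~ [9] X move#4: -1:-1/8*, -3:-1/6, -4:-1/5
~ [8] O move#5: -1:+1/7*, -3:-1/5, -4:-1/4
~ [7] X move#6: -1:-1/6*, -3:-1/4, -4:-1/3
~ [6] O move#7: -1:-1/5, -3:-1/3, -4:+1/2*
~ [2] X move#8: -1:-1/1*
~ [1] O move#9: -1:+1/0*
~ [0] end (terminal -1, X#10); searched 18 to 18
compare (X): move=+1 vs pass=-1

zugzwang(18, X) = False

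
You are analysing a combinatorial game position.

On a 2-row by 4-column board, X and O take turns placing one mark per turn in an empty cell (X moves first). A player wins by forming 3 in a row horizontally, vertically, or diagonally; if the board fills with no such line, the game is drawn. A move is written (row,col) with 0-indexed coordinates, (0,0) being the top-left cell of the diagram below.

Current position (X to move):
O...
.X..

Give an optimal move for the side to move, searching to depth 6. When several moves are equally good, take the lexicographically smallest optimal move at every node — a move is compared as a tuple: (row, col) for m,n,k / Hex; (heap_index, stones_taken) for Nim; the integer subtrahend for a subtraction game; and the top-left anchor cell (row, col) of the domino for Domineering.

p1 X@[O.../.X..]: (0,1)[OX../.X..]+0 (0,2)[O.X./.X..]+0 (0,3)[O..X/.X..]+0 (1,0)[O.../XX..]+0 (1,2)[O.../.XX.]+1* (1,3)[O.../.X.X]+0
p2 O@[O.../.XX.]: (0,1)[OO../.XX.]-1* (0,2)[O.O./.XX.]-1 (0,3)[O..O/.XX.]-1 (1,0)[O.../OXX.]-1 (1,3)[O.../.XXO]-1
p3 X@[OO../.XX.]: (0,2)[OOX./.XX.]+1* (0,3)[OO.X/.XX.]-1 (1,0)[OO../XXX.]+1 (1,3)[OO../.XXX]+1
p4 O@[OOX./.XX.]: (0,3)[OOXO/.XX.]-1* (1,0)[OOX./OXX.]-1 (1,3)[OOX./.XXO]-1
p5 X@[OOXO/.XX.]: (1,0)[OOXO/XXX.]+1* (1,3)[OOXO/.XXX]+1
p6 O@[OOXO/XXX.] terminal -1; root [O.../.X..] d6

X's best at [O.../.X..]: (1,2)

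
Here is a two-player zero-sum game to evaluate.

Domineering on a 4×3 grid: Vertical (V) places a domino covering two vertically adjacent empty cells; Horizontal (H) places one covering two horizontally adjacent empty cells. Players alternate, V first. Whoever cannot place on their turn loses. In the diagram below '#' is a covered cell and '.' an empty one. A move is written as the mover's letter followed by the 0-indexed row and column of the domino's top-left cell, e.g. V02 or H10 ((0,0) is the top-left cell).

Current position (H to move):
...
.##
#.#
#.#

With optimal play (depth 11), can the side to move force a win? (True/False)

ply 1, H at .../.##/#.#/#.# | H00=-1→##./.##/#.#/#.#*; H01=-1→.##/.##/#.#/#.#
ply 2, V at ##./.##/#.#/#.# | V21=+1→##./.##/###/###*
ply 3: ##./.##/###/### is terminal -1 (H); from .../.##/#.#/#.# depth 11

H winning at [.../.##/#.#/#.#]: False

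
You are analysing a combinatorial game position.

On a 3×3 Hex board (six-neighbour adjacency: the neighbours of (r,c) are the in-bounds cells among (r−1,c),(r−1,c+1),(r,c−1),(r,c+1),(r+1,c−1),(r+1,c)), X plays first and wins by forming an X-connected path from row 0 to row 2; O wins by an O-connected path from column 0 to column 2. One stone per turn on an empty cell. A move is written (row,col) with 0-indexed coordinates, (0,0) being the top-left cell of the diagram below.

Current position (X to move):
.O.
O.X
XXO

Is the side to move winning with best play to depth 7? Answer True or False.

[.O./O.X/XXO] X move#1: (0,0):-1/XO./O.X/XXO, (0,2):+1/.OX/O.X/XXO*, (1,1):-1/.O./OXX/XXO
[.OX/O.X/XXO] end (terminal -1, O#2); searched .O./O.X/XXO to 7

X winning at [.O./O.X/XXO]: True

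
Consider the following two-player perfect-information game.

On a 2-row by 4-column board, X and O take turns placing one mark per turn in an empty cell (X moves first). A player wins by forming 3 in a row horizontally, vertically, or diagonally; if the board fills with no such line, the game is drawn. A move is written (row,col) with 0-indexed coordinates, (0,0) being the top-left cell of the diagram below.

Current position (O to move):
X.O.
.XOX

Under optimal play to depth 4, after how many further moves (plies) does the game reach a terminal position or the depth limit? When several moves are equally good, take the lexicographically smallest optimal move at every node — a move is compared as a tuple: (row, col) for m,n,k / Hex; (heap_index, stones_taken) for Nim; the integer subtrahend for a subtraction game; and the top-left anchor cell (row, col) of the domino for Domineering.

[X.O./.XOX] O move#1: (0,1):+0/XOO./.XOX*, (0,3):+0/X.OO/.XOX, (1,0):+0/X.O./OXOX
[XOO./.XOX] X move#2: (0,3):+0/XOOX/.XOX*, (1,0):-1/XOO./XXOX
[XOOX/.XOX] O move#3: (1,0):+0/XOOX/OXOX*
[XOOX/OXOX] end (terminal +0, X#4); searched X.O./.XOX to 4

PV length from [X.O./.XOX]: 3 plies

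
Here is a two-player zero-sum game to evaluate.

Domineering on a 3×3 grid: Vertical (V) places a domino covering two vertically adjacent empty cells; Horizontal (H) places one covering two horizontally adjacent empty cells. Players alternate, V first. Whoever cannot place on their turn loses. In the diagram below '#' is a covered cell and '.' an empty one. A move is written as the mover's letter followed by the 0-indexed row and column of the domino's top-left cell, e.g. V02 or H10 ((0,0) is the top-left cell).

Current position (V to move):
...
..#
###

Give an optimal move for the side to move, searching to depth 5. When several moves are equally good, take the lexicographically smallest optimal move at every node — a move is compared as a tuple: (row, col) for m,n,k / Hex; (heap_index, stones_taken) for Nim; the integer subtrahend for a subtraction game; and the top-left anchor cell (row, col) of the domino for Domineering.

[.../..#/###] V move#1: V00:-1/#../#.#/###, V01:+1/.#./.##/###*
[.#./.##/###] end (terminal -1, H#2); searched .../..#/### to 5

V's best at [.../..#/###]: V01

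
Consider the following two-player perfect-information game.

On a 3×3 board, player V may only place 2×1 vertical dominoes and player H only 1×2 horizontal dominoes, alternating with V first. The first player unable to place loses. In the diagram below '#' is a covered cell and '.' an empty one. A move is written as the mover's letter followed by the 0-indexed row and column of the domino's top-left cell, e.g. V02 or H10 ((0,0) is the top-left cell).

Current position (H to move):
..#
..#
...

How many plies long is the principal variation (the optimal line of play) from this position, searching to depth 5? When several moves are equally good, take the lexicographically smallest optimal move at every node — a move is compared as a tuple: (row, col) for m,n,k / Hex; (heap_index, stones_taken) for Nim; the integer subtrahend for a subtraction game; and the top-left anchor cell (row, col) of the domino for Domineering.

PV length from [..#/..#/...]: 1 ply

ply 1, H at ..#/..#/... | H00=-1→###/..#/...; H10=+1→..#/###/...*; H20=-1→..#/..#/##.; H21=-1→..#/..#/.##
ply 2: ..#/###/... is terminal -1 (V); from ..#/..#/... depth 5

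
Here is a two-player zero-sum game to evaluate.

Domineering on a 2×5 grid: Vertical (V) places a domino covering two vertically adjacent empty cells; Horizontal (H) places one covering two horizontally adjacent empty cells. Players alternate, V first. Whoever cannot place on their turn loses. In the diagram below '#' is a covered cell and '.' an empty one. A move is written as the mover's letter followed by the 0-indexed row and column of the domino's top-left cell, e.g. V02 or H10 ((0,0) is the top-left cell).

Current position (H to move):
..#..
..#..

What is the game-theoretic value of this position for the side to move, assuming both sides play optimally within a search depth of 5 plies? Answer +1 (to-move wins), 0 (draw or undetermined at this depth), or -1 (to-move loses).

value(..#../..#.., H) = -1

p1 H@[..#../..#..]: H00[###../..#..]-1* H03[..###/..#..]-1 H10[..#../###..]-1 H13[..#../..###]-1
p2 V@[###../..#..]: V03[####./..##.]+1* V04[###.#/..#.#]+1
p3 H@[####./..##.]: H10[####./####.]-1*
p4 V@[####./####.]: V04[#####/#####]+1*
p5 H@[#####/#####] terminal -1; root [..#../..#..] d5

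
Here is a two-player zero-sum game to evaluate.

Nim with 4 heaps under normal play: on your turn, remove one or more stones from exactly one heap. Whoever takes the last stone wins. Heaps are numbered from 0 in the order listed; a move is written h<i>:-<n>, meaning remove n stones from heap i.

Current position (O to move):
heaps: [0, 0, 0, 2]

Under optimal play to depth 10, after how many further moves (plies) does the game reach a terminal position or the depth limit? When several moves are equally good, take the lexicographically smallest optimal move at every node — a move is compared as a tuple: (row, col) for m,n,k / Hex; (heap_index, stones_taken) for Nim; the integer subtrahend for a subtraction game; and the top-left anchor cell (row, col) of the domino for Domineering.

PV length from [(0,0,0,2)]: 1 ply

p1 O@[(0,0,0,2)]: h3:-1[(0,0,0,1)]-1 h3:-2[(0,0,0,0)]+1*
p2 X@[(0,0,0,0)] terminal -1; root [(0,0,0,2)] d10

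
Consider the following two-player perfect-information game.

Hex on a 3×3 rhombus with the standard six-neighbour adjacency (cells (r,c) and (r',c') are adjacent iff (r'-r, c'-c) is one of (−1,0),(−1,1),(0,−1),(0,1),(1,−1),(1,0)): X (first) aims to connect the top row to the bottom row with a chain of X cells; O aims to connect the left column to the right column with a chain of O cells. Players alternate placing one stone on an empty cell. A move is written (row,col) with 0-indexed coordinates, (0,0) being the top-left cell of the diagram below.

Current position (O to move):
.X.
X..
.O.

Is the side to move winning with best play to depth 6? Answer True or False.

ply 1, O at .X./X../.O. | (0,0)=-1→OX./X../.O.; (0,2)=-1→.XO/X../.O.; (1,1)=-1→.X./XO./.O.; (1,2)=-1→.X./X.O/.O.; (2,0)=+1→.X./X../OO.*; (2,2)=-1→.X./X../.OO
ply 2, X at .X./X../OO. | (0,0)=-1→XX./X../OO.*; (0,2)=-1→.XX/X../OO.; (1,1)=-1→.X./XX./OO.; (1,2)=-1→.X./X.X/OO.; (2,2)=-1→.X./X../OOX
ply 3, O at XX./X../OO. | (0,2)=+1→XXO/X../OO.*; (1,1)=+1→XX./XO./OO.; (1,2)=+1→XX./X.O/OO.; (2,2)=+1→XX./X../OOO
ply 4, X at XXO/X../OO. | (1,1)=-1→XXO/XX./OO.*; (1,2)=-1→XXO/X.X/OO.; (2,2)=-1→XXO/X../OOX
ply 5, O at XXO/XX./OO. | (1,2)=+1→XXO/XXO/OO.*; (2,2)=+1→XXO/XX./OOO
ply 6: XXO/XXO/OO. is terminal -1 (X); from .X./X../.O. depth 6

O winning at [.X./X../.O.]: True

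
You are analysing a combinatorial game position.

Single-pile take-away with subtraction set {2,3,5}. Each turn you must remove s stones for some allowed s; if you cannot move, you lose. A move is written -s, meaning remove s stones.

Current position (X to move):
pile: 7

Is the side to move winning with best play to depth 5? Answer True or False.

ply 1, X at 7 | -2=-1→5*; -3=-1→4; -5=-1→2
ply 2, O at 5 | -2=-1→3; -3=-1→2; -5=+1→0*
ply 3: 0 is terminal -1 (X); from 7 depth 5

X winning at [7]: False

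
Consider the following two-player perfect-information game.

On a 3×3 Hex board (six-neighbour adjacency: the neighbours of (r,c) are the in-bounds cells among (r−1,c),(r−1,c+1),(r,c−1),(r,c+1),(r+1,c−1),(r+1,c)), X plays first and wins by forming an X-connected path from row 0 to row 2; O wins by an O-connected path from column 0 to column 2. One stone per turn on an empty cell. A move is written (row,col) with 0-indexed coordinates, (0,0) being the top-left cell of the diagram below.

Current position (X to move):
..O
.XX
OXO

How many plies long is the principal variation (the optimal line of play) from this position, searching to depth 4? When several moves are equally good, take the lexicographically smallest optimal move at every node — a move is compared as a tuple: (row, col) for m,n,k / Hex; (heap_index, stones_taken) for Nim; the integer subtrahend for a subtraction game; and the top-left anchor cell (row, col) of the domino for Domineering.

PV length from [..O/.XX/OXO]: 3 plies

p1 X@[..O/.XX/OXO]: (0,0)[X.O/.XX/OXO]+1* (0,1)[.XO/.XX/OXO]+1 (1,0)[..O/XXX/OXO]+1
p2 O@[X.O/.XX/OXO]: (0,1)[XOO/.XX/OXO]-1* (1,0)[X.O/OXX/OXO]-1
p3 X@[XOO/.XX/OXO]: (1,0)[XOO/XXX/OXO]+1*
p4 O@[XOO/XXX/OXO] terminal -1; root [..O/.XX/OXO] d4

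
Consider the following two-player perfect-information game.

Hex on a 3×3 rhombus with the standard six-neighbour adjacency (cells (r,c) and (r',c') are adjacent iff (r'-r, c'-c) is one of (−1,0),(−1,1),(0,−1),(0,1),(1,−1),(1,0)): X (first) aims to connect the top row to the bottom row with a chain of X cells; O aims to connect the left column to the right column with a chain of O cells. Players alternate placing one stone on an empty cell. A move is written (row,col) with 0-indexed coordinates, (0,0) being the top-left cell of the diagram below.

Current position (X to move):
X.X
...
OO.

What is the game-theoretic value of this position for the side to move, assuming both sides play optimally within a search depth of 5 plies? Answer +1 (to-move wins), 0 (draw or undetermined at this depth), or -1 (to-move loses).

ply 1, X at X.X/.../OO. | (0,1)=-1→XXX/.../OO.*; (1,0)=-1→X.X/X../OO.; (1,1)=-1→X.X/.X./OO.; (1,2)=-1→X.X/..X/OO.; (2,2)=-1→X.X/.../OOX
ply 2, O at XXX/.../OO. | (1,0)=+1→XXX/O../OO.*; (1,1)=+1→XXX/.O./OO.; (1,2)=+1→XXX/..O/OO.; (2,2)=+1→XXX/.../OOO
ply 3, X at XXX/O../OO. | (1,1)=-1→XXX/OX./OO.*; (1,2)=-1→XXX/O.X/OO.; (2,2)=-1→XXX/O../OOX
ply 4, O at XXX/OX./OO. | (1,2)=+1→XXX/OXO/OO.*; (2,2)=+1→XXX/OX./OOO
ply 5: XXX/OXO/OO. is terminal -1 (X); from X.X/.../OO. depth 5

value(X.X/.../OO., X) = -1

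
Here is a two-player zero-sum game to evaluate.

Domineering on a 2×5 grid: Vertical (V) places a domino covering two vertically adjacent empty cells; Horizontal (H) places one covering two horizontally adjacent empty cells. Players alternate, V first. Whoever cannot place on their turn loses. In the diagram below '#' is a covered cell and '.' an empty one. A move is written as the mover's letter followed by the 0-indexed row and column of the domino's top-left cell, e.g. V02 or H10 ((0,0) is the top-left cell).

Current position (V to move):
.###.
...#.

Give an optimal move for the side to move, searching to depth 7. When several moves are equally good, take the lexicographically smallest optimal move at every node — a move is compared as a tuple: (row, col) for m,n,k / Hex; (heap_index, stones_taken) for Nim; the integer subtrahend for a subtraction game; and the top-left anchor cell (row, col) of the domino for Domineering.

[.###./...#.] V move#1: V00:+1/####./#..#.*, V04:-1/.####/...##
[####./#..#.] H move#2: H11:-1/####./####.*
[####./####.] V move#3: V04:+1/#####/#####*
[#####/#####] end (terminal -1, H#4); searched .###./...#. to 7

V's best at [.###./...#.]: V00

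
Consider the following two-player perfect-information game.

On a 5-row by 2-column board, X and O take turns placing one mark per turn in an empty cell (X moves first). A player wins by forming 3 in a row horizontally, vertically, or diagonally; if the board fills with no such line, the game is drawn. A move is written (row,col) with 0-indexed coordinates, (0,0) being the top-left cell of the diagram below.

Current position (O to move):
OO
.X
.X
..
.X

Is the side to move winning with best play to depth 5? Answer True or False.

O winning at [OO/.X/.X/../.X]: False

ply 1, O at OO/.X/.X/../.X | (1,0)=-1→OO/OX/.X/../.X; (2,0)=-1→OO/.X/OX/../.X; (3,0)=-1→OO/.X/.X/O./.X; (3,1)=+0→OO/.X/.X/.O/.X*; (4,0)=-1→OO/.X/.X/../OX
ply 2, X at OO/.X/.X/.O/.X | (1,0)=+0→OO/XX/.X/.O/.X*; (2,0)=+0→OO/.X/XX/.O/.X; (3,0)=+0→OO/.X/.X/XO/.X; (4,0)=+0→OO/.X/.X/.O/XX
ply 3, O at OO/XX/.X/.O/.X | (2,0)=+0→OO/XX/OX/.O/.X*; (3,0)=+0→OO/XX/.X/OO/.X; (4,0)=+0→OO/XX/.X/.O/OX
ply 4, X at OO/XX/OX/.O/.X | (3,0)=+0→OO/XX/OX/XO/.X*; (4,0)=+0→OO/XX/OX/.O/XX
ply 5, O at OO/XX/OX/XO/.X | (4,0)=+0→OO/XX/OX/XO/OX*
ply 6: OO/XX/OX/XO/OX is terminal +0 (X); from OO/.X/.X/../.X depth 5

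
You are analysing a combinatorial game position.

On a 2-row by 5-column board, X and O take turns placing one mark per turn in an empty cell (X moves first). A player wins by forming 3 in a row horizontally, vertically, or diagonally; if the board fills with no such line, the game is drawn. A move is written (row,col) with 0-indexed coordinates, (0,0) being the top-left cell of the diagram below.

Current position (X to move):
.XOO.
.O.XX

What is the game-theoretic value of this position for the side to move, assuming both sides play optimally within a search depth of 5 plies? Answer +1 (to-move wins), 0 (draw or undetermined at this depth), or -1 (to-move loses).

value(.XOO./.O.XX, X) = +1

ply 1, X at .XOO./.O.XX | (0,0)=-1→XXOO./.O.XX; (0,4)=+0→.XOOX/.O.XX; (1,0)=-1→.XOO./XO.XX; (1,2)=+1→.XOO./.OXXX*
ply 2: .XOO./.OXXX is terminal -1 (O); from .XOO./.O.XX depth 5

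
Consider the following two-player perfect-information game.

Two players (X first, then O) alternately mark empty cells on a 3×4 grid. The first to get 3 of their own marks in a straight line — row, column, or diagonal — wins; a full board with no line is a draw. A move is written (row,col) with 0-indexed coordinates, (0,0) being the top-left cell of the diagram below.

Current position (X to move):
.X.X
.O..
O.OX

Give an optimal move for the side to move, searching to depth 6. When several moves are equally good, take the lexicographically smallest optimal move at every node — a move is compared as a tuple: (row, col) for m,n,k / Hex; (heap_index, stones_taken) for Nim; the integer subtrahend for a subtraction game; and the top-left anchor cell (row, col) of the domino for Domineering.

[.X.X/.O../O.OX] X move#1: (0,0):-1/XX.X/.O../O.OX, (0,2):+1/.XXX/.O../O.OX*, (1,0):-1/.X.X/XO../O.OX, (1,2):+1/.X.X/.OX./O.OX, (1,3):+1/.X.X/.O.X/O.OX, (2,1):-1/.X.X/.O../OXOX
[.XXX/.O../O.OX] end (terminal -1, O#2); searched .X.X/.O../O.OX to 6

X's best at [.X.X/.O../O.OX]: (0,2)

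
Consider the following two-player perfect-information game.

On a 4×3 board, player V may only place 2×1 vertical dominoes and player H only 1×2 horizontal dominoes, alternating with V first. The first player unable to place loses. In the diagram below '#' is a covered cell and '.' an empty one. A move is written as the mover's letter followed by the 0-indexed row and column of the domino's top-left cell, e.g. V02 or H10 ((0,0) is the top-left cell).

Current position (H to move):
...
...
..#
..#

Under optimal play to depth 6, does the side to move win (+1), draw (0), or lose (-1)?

value(.../.../..#/..#, H) = -1

[.../.../..#/..#] H move#1: H00:-1/##./.../..#/..#*, H01:-1/.##/.../..#/..#, H10:-1/.../##./..#/..#, H11:-1/.../.##/..#/..#, H20:-1/.../.../###/..#, H30:-1/.../.../..#/###
[##./.../..#/..#] V move#2: V02:-1/###/..#/..#/..#, V10:+1/##./#../#.#/..#*, V11:+1/##./.#./.##/..#, V20:+1/##./.../#.#/#.#, V21:+1/##./.../.##/.##
[##./#../#.#/..#] H move#3: H11:-1/##./###/#.#/..#*, H30:-1/##./#../#.#/###
[##./###/#.#/..#] V move#4: V21:+1/##./###/###/.##*
[##./###/###/.##] end (terminal -1, H#5); searched .../.../..#/..# to 6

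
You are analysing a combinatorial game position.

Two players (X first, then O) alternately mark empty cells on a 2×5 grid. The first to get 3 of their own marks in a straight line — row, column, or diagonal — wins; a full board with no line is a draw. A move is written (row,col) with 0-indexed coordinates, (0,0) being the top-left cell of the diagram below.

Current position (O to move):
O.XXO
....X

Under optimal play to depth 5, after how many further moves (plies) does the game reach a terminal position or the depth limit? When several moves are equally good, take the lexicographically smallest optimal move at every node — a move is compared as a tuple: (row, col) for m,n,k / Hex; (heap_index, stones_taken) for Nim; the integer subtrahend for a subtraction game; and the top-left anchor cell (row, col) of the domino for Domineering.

PV length from [O.XXO/....X]: 5 plies

[O.XXO/....X] O move#1: (0,1):+0/OOXXO/....X*, (1,0):-1/O.XXO/O...X, (1,1):-1/O.XXO/.O..X, (1,2):-1/O.XXO/..O.X, (1,3):-1/O.XXO/...OX
[OOXXO/....X] X move#2: (1,0):+0/OOXXO/X...X*, (1,1):+0/OOXXO/.X..X, (1,2):+0/OOXXO/..X.X, (1,3):+0/OOXXO/...XX
[OOXXO/X...X] O move#3: (1,1):+0/OOXXO/XO..X*, (1,2):+0/OOXXO/X.O.X, (1,3):+0/OOXXO/X..OX
[OOXXO/XO..X] X move#4: (1,2):+0/OOXXO/XOX.X*, (1,3):+0/OOXXO/XO.XX
[OOXXO/XOX.X] O move#5: (1,3):+0/OOXXO/XOXOX*
[OOXXO/XOXOX] end (terminal +0, X#6); searched O.XXO/....X to 5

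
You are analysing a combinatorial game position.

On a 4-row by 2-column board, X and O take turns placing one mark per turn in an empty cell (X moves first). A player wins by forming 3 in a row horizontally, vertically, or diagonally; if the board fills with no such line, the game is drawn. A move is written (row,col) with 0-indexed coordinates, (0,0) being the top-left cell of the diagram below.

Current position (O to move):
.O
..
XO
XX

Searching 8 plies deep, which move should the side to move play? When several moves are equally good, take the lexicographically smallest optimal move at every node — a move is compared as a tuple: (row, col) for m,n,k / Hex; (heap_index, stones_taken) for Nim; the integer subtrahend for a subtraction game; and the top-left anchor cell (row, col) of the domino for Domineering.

p1 O@[.O/../XO/XX]: (0,0)[OO/../XO/XX]-1 (1,0)[.O/O./XO/XX]+0 (1,1)[.O/.O/XO/XX]+1*
p2 X@[.O/.O/XO/XX] terminal -1; root [.O/../XO/XX] d8

O's best at [.O/../XO/XX]: (1,1)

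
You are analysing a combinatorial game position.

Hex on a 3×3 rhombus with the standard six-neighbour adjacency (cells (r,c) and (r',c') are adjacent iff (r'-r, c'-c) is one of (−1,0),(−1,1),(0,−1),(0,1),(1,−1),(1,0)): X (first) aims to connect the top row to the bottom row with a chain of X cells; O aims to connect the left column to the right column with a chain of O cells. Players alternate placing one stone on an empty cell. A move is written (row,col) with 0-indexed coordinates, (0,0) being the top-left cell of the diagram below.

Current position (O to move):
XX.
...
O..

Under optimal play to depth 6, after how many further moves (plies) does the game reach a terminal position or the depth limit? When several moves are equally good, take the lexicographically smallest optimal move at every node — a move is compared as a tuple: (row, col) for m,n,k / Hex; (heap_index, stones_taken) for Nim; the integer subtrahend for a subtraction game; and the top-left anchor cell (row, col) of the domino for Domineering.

PV length from [XX./.../O..]: 3 plies

[XX./.../O..] O move#1: (0,2):+1/XXO/.../O..*, (1,0):-1/XX./O../O.., (1,1):+1/XX./.O./O.., (1,2):+1/XX./..O/O.., (2,1):+1/XX./.../OO., (2,2):+1/XX./.../O.O
[XXO/.../O..] X move#2: (1,0):-1/XXO/X../O..*, (1,1):-1/XXO/.X./O.., (1,2):-1/XXO/..X/O.., (2,1):-1/XXO/.../OX., (2,2):-1/XXO/.../O.X
[XXO/X../O..] O move#3: (1,1):+1/XXO/XO./O..*, (1,2):+1/XXO/X.O/O.., (2,1):+1/XXO/X../OO., (2,2):+1/XXO/X../O.O
[XXO/XO./O..] end (terminal -1, X#4); searched XX./.../O.. to 6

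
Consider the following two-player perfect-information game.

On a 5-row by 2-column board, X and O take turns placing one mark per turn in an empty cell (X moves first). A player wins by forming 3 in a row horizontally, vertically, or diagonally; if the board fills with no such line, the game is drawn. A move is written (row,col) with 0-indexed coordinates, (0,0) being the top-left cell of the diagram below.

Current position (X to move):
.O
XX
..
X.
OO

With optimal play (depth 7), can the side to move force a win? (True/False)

X winning at [.O/XX/../X./OO]: True

ply 1, X at .O/XX/../X./OO | (0,0)=+0→XO/XX/../X./OO; (2,0)=+1→.O/XX/X./X./OO*; (2,1)=+1→.O/XX/.X/X./OO; (3,1)=+1→.O/XX/../XX/OO
ply 2: .O/XX/X./X./OO is terminal -1 (O); from .O/XX/../X./OO depth 7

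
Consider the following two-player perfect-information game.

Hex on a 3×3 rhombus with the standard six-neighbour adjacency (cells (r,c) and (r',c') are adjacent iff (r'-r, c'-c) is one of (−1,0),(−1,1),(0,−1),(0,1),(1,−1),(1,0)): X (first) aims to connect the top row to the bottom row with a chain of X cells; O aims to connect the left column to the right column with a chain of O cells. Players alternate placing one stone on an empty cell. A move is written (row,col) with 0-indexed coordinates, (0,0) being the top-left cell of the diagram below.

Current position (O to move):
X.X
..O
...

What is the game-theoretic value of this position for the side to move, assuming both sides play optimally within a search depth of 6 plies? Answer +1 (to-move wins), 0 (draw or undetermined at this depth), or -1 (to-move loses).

value(X.X/..O/..., O) = +1

p1 O@[X.X/..O/...]: (0,1)[XOX/..O/...]-1 (1,0)[X.X/O.O/...]-1 (1,1)[X.X/.OO/...]+1* (2,0)[X.X/..O/O..]+1 (2,1)[X.X/..O/.O.]-1 (2,2)[X.X/..O/..O]-1
p2 X@[X.X/.OO/...]: (0,1)[XXX/.OO/...]-1* (1,0)[X.X/XOO/...]-1 (2,0)[X.X/.OO/X..]-1 (2,1)[X.X/.OO/.X.]-1 (2,2)[X.X/.OO/..X]-1
p3 O@[XXX/.OO/...]: (1,0)[XXX/OOO/...]+1* (2,0)[XXX/.OO/O..]+1 (2,1)[XXX/.OO/.O.]+1 (2,2)[XXX/.OO/..O]+1
p4 X@[XXX/OOO/...] terminal -1; root [X.X/..O/...] d6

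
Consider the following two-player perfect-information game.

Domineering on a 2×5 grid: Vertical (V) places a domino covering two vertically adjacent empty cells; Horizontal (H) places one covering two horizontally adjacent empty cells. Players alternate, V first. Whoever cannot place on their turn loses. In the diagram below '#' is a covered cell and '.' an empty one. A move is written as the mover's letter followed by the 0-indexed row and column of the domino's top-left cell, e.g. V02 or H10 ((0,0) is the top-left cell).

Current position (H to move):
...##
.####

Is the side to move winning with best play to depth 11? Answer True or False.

H winning at [...##/.####]: True

p1 H@[...##/.####]: H00[##.##/.####]+1* H01[.####/.####]-1
p2 V@[##.##/.####] terminal -1; root [...##/.####] d11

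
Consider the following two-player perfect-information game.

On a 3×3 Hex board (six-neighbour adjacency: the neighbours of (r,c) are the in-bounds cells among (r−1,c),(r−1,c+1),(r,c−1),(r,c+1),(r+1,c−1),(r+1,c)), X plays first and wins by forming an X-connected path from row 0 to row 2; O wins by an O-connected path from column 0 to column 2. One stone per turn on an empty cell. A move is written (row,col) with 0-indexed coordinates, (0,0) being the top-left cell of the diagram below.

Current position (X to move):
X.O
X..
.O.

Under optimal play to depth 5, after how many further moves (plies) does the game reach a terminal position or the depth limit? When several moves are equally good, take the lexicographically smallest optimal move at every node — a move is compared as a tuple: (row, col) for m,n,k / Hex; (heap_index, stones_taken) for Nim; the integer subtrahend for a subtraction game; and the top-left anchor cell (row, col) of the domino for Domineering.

[X.O/X../.O.] X move#1: (0,1):-1/XXO/X../.O., (1,1):-1/X.O/XX./.O., (1,2):-1/X.O/X.X/.O., (2,0):+1/X.O/X../XO.*, (2,2):-1/X.O/X../.OX
[X.O/X../XO.] end (terminal -1, O#2); searched X.O/X../.O. to 5

PV length from [X.O/X../.O.]: 1 ply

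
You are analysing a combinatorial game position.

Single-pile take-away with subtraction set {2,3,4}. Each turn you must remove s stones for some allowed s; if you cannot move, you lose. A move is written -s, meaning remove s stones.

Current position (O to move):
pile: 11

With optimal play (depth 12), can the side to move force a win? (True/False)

[11] O move#1: -2:-1/9, -3:-1/8, -4:+1/7*
[7] X move#2: -2:-1/5*, -3:-1/4, -4:-1/3
[5] O move#3: -2:-1/3, -3:-1/2, -4:+1/1*
[1] end (terminal -1, X#4); searched 11 to 12

O winning at [11]: True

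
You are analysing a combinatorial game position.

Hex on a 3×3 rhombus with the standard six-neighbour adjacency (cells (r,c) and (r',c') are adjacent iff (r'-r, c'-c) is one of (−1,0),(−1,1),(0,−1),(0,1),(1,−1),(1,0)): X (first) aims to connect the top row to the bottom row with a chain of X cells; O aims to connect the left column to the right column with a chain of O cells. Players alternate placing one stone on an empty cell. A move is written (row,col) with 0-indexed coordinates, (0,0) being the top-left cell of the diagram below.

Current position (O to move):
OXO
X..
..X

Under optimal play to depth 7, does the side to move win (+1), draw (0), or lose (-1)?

value(OXO/X../..X, O) = -1

p1 O@[OXO/X../..X]: (1,1)[OXO/XO./..X]-1* (1,2)[OXO/X.O/..X]-1 (2,0)[OXO/X../O.X]-1 (2,1)[OXO/X../.OX]-1
p2 X@[OXO/XO./..X]: (1,2)[OXO/XOX/..X]-1 (2,0)[OXO/XO./X.X]+1* (2,1)[OXO/XO./.XX]-1
p3 O@[OXO/XO./X.X] terminal -1; root [OXO/X../..X] d7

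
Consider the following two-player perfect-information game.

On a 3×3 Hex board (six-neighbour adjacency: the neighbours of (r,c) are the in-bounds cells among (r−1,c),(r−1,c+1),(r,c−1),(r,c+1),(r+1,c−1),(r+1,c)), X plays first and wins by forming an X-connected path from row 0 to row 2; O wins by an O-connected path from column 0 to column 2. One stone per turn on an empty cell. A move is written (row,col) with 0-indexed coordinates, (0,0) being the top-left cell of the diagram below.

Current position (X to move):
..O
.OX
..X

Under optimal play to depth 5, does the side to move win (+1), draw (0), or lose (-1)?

value(..O/.OX/..X, X) = -1

ply 1, X at ..O/.OX/..X | (0,0)=-1→X.O/.OX/..X*; (0,1)=-1→.XO/.OX/..X; (1,0)=-1→..O/XOX/..X; (2,0)=-1→..O/.OX/X.X; (2,1)=-1→..O/.OX/.XX
ply 2, O at X.O/.OX/..X | (0,1)=+1→XOO/.OX/..X*; (1,0)=+1→X.O/OOX/..X; (2,0)=+1→X.O/.OX/O.X; (2,1)=+1→X.O/.OX/.OX
ply 3, X at XOO/.OX/..X | (1,0)=-1→XOO/XOX/..X*; (2,0)=-1→XOO/.OX/X.X; (2,1)=-1→XOO/.OX/.XX
ply 4, O at XOO/XOX/..X | (2,0)=+1→XOO/XOX/O.X*; (2,1)=-1→XOO/XOX/.OX
ply 5: XOO/XOX/O.X is terminal -1 (X); from ..O/.OX/..X depth 5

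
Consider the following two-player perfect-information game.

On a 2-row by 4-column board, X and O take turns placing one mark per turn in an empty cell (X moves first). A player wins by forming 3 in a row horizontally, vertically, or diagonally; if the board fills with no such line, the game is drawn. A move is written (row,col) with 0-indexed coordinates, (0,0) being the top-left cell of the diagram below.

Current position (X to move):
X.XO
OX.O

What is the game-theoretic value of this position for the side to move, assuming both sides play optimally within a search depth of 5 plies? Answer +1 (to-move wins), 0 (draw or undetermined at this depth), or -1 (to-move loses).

value(X.XO/OX.O, X) = +1

ply 1, X at X.XO/OX.O | (0,1)=+1→XXXO/OX.O*; (1,2)=+0→X.XO/OXXO
ply 2: XXXO/OX.O is terminal -1 (O); from X.XO/OX.O depth 5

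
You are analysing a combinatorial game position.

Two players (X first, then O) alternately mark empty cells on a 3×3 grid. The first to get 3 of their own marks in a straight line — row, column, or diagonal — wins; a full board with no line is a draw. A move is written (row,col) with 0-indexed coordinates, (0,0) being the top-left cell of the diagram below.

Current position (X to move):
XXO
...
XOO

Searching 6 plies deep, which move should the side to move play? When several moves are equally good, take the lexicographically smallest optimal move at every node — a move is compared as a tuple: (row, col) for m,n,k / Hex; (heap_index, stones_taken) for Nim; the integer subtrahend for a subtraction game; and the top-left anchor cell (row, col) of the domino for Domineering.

[XXO/.../XOO] X move#1: (1,0):+1/XXO/X../XOO*, (1,1):-1/XXO/.X./XOO, (1,2):+0/XXO/..X/XOO
[XXO/X../XOO] end (terminal -1, O#2); searched XXO/.../XOO to 6

X's best at [XXO/.../XOO]: (1,0)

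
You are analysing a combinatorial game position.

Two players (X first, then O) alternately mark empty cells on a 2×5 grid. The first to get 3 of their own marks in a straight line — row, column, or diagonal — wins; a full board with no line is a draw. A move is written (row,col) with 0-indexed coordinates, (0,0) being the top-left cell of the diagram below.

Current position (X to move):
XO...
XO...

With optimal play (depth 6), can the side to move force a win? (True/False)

[XO.../XO...] X move#1: (0,2):+0/XOX../XO...*, (0,3):+0/XO.X./XO..., (0,4):+0/XO..X/XO..., (1,2):+0/XO.../XOX.., (1,3):+0/XO.../XO.X., (1,4):+0/XO.../XO..X
[XOX../XO...] O move#2: (0,3):+0/XOXO./XO...*, (0,4):+0/XOX.O/XO..., (1,2):+0/XOX../XOO.., (1,3):+0/XOX../XO.O., (1,4):+0/XOX../XO..O
[XOXO./XO...] X move#3: (0,4):+0/XOXOX/XO...*, (1,2):+0/XOXO./XOX.., (1,3):+0/XOXO./XO.X., (1,4):+0/XOXO./XO..X
[XOXOX/XO...] O move#4: (1,2):+0/XOXOX/XOO..*, (1,3):+0/XOXOX/XO.O., (1,4):+0/XOXOX/XO..O
[XOXOX/XOO..] X move#5: (1,3):+0/XOXOX/XOOX.*, (1,4):-1/XOXOX/XOO.X
[XOXOX/XOOX.] O move#6: (1,4):+0/XOXOX/XOOXO*
[XOXOX/XOOXO] end (terminal +0, X#7); searched XO.../XO... to 6

X winning at [XO.../XO...]: False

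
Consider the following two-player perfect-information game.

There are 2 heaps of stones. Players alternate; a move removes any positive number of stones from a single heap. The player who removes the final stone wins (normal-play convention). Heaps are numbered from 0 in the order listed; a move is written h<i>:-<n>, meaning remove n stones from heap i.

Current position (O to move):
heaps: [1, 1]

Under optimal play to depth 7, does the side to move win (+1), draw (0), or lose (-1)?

p1 O@[(1,1)]: h0:-1[(0,1)]-1* h1:-1[(1,0)]-1
p2 X@[(0,1)]: h1:-1[(0,0)]+1*
p3 O@[(0,0)] terminal -1; root [(1,1)] d7

value((1,1), O) = -1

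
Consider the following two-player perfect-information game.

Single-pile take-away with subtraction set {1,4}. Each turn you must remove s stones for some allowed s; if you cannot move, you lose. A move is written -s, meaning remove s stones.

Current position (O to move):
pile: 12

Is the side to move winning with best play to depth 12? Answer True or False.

O winning at [12]: False

ply 1, O at 12 | -1=-1→11*; -4=-1→8
ply 2, X at 11 | -1=+1→10*; -4=+1→7
ply 3, O at 10 | -1=-1→9*; -4=-1→6
ply 4, X at 9 | -1=-1→8; -4=+1→5*
ply 5, O at 5 | -1=-1→4*; -4=-1→1
ply 6, X at 4 | -1=-1→3; -4=+1→0*
ply 7: 0 is terminal -1 (O); from 12 depth 12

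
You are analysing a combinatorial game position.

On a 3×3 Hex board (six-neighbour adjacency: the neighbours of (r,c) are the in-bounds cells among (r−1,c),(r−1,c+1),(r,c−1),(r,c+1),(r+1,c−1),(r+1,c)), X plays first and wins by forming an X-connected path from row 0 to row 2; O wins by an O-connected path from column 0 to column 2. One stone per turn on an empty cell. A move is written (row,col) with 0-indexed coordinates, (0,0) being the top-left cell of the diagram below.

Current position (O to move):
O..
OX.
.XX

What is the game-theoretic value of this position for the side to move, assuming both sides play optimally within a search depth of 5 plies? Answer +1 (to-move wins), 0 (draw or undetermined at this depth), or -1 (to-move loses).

ply 1, O at O../OX./.XX | (0,1)=-1→OO./OX./.XX*; (0,2)=-1→O.O/OX./.XX; (1,2)=-1→O../OXO/.XX; (2,0)=-1→O../OX./OXX
ply 2, X at OO./OX./.XX | (0,2)=+1→OOX/OX./.XX*; (1,2)=-1→OO./OXX/.XX; (2,0)=-1→OO./OX./XXX
ply 3: OOX/OX./.XX is terminal -1 (O); from O../OX./.XX depth 5

value(O../OX./.XX, O) = -1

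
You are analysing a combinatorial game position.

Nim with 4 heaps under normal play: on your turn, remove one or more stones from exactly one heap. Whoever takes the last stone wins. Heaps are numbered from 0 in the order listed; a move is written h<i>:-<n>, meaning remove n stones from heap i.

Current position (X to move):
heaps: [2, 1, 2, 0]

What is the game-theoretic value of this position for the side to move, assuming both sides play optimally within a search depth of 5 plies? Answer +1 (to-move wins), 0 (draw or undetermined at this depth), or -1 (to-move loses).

p1 X@[(2,1,2,0)]: h0:-1[(1,1,2,0)]-1 h0:-2[(0,1,2,0)]-1 h1:-1[(2,0,2,0)]+1* h2:-1[(2,1,1,0)]-1 h2:-2[(2,1,0,0)]-1
p2 O@[(2,0,2,0)]: h0:-1[(1,0,2,0)]-1* h0:-2[(0,0,2,0)]-1 h2:-1[(2,0,1,0)]-1 h2:-2[(2,0,0,0)]-1
p3 X@[(1,0,2,0)]: h0:-1[(0,0,2,0)]-1 h2:-1[(1,0,1,0)]+1* h2:-2[(1,0,0,0)]-1
p4 O@[(1,0,1,0)]: h0:-1[(0,0,1,0)]-1* h2:-1[(1,0,0,0)]-1
p5 X@[(0,0,1,0)]: h2:-1[(0,0,0,0)]+1*
p6 O@[(0,0,0,0)] terminal -1; root [(2,1,2,0)] d5

value((2,1,2,0), X) = +1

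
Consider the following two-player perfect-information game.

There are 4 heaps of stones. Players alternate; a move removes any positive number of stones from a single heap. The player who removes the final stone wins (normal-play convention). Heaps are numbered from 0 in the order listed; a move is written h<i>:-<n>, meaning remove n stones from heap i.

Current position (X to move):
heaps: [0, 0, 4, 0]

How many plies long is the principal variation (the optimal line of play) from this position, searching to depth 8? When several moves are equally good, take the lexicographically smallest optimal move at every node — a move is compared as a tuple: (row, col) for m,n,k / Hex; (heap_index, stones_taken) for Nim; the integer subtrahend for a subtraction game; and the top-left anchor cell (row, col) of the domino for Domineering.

[(0,0,4,0)] X move#1: h2:-1:-1/(0,0,3,0), h2:-2:-1/(0,0,2,0), h2:-3:-1/(0,0,1,0), h2:-4:+1/(0,0,0,0)*
[(0,0,0,0)] end (terminal -1, O#2); searched (0,0,4,0) to 8

PV length from [(0,0,4,0)]: 1 ply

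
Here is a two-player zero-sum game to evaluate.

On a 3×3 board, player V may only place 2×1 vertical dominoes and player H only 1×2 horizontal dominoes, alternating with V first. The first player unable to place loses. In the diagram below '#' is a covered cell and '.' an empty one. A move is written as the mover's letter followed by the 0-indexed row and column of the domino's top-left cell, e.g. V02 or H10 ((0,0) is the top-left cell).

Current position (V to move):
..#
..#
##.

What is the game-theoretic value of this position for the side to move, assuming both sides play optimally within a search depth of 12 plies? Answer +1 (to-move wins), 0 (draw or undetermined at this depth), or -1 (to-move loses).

p1 V@[..#/..#/##.]: V00[#.#/#.#/##.]+1* V01[.##/.##/##.]+1
p2 H@[#.#/#.#/##.] terminal -1; root [..#/..#/##.] d12

value(..#/..#/##., V) = +1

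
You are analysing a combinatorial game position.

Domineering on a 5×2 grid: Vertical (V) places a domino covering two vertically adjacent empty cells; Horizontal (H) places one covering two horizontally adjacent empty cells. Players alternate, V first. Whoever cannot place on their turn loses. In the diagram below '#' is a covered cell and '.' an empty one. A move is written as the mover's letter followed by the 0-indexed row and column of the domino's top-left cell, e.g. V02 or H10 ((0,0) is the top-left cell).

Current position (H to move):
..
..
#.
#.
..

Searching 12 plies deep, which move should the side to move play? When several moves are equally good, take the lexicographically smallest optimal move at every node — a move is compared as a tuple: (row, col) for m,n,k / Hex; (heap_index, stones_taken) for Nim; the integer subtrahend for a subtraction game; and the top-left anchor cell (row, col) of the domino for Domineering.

p1 H@[../../#./#./..]: H00[##/../#./#./..]+1* H10[../##/#./#./..]+1 H40[../../#./#./##]-1
p2 V@[##/../#./#./..]: V11[##/.#/##/#./..]-1* V21[##/../##/##/..]-1 V31[##/../#./##/.#]-1
p3 H@[##/.#/##/#./..]: H40[##/.#/##/#./##]+1*
p4 V@[##/.#/##/#./##] terminal -1; root [../../#./#./..] d12

H's best at [../../#./#./..]: H00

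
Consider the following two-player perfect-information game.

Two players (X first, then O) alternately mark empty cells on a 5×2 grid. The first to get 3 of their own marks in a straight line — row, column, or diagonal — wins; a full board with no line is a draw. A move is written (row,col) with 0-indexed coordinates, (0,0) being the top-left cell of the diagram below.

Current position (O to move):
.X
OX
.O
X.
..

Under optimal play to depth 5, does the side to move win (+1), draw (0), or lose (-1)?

ply 1, O at .X/OX/.O/X./.. | (0,0)=+0→OX/OX/.O/X./..*; (2,0)=+0→.X/OX/OO/X./..; (3,1)=+0→.X/OX/.O/XO/..; (4,0)=+0→.X/OX/.O/X./O.; (4,1)=+0→.X/OX/.O/X./.O
ply 2, X at OX/OX/.O/X./.. | (2,0)=+0→OX/OX/XO/X./..*; (3,1)=-1→OX/OX/.O/XX/..; (4,0)=-1→OX/OX/.O/X./X.; (4,1)=-1→OX/OX/.O/X./.X
ply 3, O at OX/OX/XO/X./.. | (3,1)=-1→OX/OX/XO/XO/..; (4,0)=+0→OX/OX/XO/X./O.*; (4,1)=-1→OX/OX/XO/X./.O
ply 4, X at OX/OX/XO/X./O. | (3,1)=+0→OX/OX/XO/XX/O.*; (4,1)=+0→OX/OX/XO/X./OX
ply 5, O at OX/OX/XO/XX/O. | (4,1)=+0→OX/OX/XO/XX/OO*
ply 6: OX/OX/XO/XX/OO is terminal +0 (X); from .X/OX/.O/X./.. depth 5

value(.X/OX/.O/X./.., O) = 0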